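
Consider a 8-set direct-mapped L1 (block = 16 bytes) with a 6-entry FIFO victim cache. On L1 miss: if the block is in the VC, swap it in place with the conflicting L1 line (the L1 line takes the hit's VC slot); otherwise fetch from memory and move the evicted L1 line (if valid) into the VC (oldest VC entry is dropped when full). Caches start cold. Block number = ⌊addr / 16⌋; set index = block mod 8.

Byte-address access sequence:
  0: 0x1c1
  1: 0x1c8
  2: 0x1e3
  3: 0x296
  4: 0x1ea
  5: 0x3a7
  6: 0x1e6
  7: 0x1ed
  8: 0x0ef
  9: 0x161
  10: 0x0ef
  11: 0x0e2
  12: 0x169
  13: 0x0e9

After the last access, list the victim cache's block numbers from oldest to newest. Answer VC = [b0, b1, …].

0: 0x1c1 (blk 28, set 4) → MISS  vc=[]
1: 0x1c8 (blk 28, set 4) → L1-HIT  vc=[]
2: 0x1e3 (blk 30, set 6) → MISS  vc=[]
3: 0x296 (blk 41, set 1) → MISS  vc=[]
4: 0x1ea (blk 30, set 6) → L1-HIT  vc=[]
5: 0x3a7 (blk 58, set 2) → MISS  vc=[]
6: 0x1e6 (blk 30, set 6) → L1-HIT  vc=[]
7: 0x1ed (blk 30, set 6) → L1-HIT  vc=[]
8: 0xef (blk 14, set 6) → MISS  vc=[30]
9: 0x161 (blk 22, set 6) → MISS  vc=[30, 14]
10: 0xef (blk 14, set 6) → VC-HIT  vc=[30, 22]
11: 0xe2 (blk 14, set 6) → L1-HIT  vc=[30, 22]
12: 0x169 (blk 22, set 6) → VC-HIT  vc=[30, 14]
13: 0xe9 (blk 14, set 6) → VC-HIT  vc=[30, 22]

VC = [30, 22]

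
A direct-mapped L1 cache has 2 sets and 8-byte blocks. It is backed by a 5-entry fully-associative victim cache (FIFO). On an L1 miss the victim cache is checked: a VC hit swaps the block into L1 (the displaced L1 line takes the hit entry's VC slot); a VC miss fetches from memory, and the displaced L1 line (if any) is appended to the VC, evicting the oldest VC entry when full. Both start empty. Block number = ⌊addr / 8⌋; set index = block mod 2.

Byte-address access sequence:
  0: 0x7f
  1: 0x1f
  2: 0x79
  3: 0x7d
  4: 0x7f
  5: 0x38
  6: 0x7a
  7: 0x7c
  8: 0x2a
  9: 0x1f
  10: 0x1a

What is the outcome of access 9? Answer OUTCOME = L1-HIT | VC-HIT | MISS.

#0 0x7f→b15/s1 MISS; vc=[]
#1 0x1f→b3/s1 MISS; vc=[15]
#2 0x79→b15/s1 VC-HIT; vc=[3]
#3 0x7d→b15/s1 L1-HIT; vc=[3]
#4 0x7f→b15/s1 L1-HIT; vc=[3]
#5 0x38→b7/s1 MISS; vc=[3,15]
#6 0x7a→b15/s1 VC-HIT; vc=[3,7]
#7 0x7c→b15/s1 L1-HIT; vc=[3,7]
#8 0x2a→b5/s1 MISS; vc=[3,7,15]
#9 0x1f→b3/s1 VC-HIT; vc=[5,7,15]
#10 0x1a→b3/s1 L1-HIT; vc=[5,7,15]

OUTCOME = VC-HIT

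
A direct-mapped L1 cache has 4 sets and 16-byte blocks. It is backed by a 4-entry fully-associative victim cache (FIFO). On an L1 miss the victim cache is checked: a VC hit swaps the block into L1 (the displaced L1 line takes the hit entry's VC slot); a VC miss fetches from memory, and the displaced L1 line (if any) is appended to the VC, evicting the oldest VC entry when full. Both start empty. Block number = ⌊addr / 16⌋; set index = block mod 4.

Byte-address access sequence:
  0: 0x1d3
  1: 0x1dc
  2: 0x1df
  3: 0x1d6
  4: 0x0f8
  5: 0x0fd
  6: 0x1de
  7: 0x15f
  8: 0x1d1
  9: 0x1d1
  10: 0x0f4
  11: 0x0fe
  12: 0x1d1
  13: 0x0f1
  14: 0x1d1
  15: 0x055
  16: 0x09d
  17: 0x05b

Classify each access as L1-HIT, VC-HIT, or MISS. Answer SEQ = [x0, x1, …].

SEQ = [MISS, L1-HIT, L1-HIT, L1-HIT, MISS, L1-HIT, L1-HIT, MISS, VC-HIT, L1-HIT, L1-HIT, L1-HIT, L1-HIT, L1-HIT, L1-HIT, MISS, MISS, VC-HIT]

  [0] addr=0x1d3 blk=29 s=1: MISS | VC []
  [1] addr=0x1dc blk=29 s=1: L1-HIT | VC []
  [2] addr=0x1df blk=29 s=1: L1-HIT | VC []
  [3] addr=0x1d6 blk=29 s=1: L1-HIT | VC []
  [4] addr=0xf8 blk=15 s=3: MISS | VC []
  [5] addr=0xfd blk=15 s=3: L1-HIT | VC []
  [6] addr=0x1de blk=29 s=1: L1-HIT | VC []
  [7] addr=0x15f blk=21 s=1: MISS | VC [29]
  [8] addr=0x1d1 blk=29 s=1: VC-HIT | VC [21]
  [9] addr=0x1d1 blk=29 s=1: L1-HIT | VC [21]
  [10] addr=0xf4 blk=15 s=3: L1-HIT | VC [21]
  [11] addr=0xfe blk=15 s=3: L1-HIT | VC [21]
  [12] addr=0x1d1 blk=29 s=1: L1-HIT | VC [21]
  [13] addr=0xf1 blk=15 s=3: L1-HIT | VC [21]
  [14] addr=0x1d1 blk=29 s=1: L1-HIT | VC [21]
  [15] addr=0x55 blk=5 s=1: MISS | VC [21, 29]
  [16] addr=0x9d blk=9 s=1: MISS | VC [21, 29, 5]
  [17] addr=0x5b blk=5 s=1: VC-HIT | VC [21, 29, 9]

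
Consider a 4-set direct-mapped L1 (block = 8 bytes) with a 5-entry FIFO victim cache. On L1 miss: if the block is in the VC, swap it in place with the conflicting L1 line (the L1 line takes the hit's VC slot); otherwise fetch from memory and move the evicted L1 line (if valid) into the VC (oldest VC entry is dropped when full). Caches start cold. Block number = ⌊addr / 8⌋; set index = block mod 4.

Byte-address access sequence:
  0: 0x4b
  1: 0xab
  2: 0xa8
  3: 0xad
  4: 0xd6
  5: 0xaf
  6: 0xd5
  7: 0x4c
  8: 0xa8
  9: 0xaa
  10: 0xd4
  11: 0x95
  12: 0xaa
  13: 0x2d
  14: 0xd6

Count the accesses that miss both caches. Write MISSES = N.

#0 0x4b→b9/s1 MISS; vc=[]
#1 0xab→b21/s1 MISS; vc=[9]
#2 0xa8→b21/s1 L1-HIT; vc=[9]
#3 0xad→b21/s1 L1-HIT; vc=[9]
#4 0xd6→b26/s2 MISS; vc=[9]
#5 0xaf→b21/s1 L1-HIT; vc=[9]
#6 0xd5→b26/s2 L1-HIT; vc=[9]
#7 0x4c→b9/s1 VC-HIT; vc=[21]
#8 0xa8→b21/s1 VC-HIT; vc=[9]
#9 0xaa→b21/s1 L1-HIT; vc=[9]
#10 0xd4→b26/s2 L1-HIT; vc=[9]
#11 0x95→b18/s2 MISS; vc=[9,26]
#12 0xaa→b21/s1 L1-HIT; vc=[9,26]
#13 0x2d→b5/s1 MISS; vc=[9,26,21]
#14 0xd6→b26/s2 VC-HIT; vc=[9,18,21]

MISSES = 5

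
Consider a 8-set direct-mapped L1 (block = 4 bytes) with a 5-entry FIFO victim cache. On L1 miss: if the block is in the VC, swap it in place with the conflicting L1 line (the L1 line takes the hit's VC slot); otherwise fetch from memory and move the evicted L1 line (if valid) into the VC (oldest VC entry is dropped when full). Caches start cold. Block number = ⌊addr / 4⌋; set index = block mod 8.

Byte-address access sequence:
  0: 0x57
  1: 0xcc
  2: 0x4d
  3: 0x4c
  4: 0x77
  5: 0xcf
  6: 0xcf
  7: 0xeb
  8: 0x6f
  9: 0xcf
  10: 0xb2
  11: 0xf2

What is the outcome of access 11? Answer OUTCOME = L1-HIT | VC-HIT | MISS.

OUTCOME = MISS

#0 0x57→b21/s5 MISS; vc=[]
#1 0xcc→b51/s3 MISS; vc=[]
#2 0x4d→b19/s3 MISS; vc=[51]
#3 0x4c→b19/s3 L1-HIT; vc=[51]
#4 0x77→b29/s5 MISS; vc=[51,21]
#5 0xcf→b51/s3 VC-HIT; vc=[19,21]
#6 0xcf→b51/s3 L1-HIT; vc=[19,21]
#7 0xeb→b58/s2 MISS; vc=[19,21]
#8 0x6f→b27/s3 MISS; vc=[19,21,51]
#9 0xcf→b51/s3 VC-HIT; vc=[19,21,27]
#10 0xb2→b44/s4 MISS; vc=[19,21,27]
#11 0xf2→b60/s4 MISS; vc=[19,21,27,44]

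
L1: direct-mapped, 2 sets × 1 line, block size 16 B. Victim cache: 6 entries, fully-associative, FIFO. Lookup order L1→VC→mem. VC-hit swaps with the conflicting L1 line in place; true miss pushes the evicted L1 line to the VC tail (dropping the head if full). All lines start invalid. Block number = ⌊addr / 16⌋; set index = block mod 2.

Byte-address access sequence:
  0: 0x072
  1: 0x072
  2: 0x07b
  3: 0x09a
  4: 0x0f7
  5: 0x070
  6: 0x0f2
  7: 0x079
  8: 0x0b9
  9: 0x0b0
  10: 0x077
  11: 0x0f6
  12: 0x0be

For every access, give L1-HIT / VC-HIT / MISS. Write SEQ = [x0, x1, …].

SEQ = [MISS, L1-HIT, L1-HIT, MISS, MISS, VC-HIT, VC-HIT, VC-HIT, MISS, L1-HIT, VC-HIT, VC-HIT, VC-HIT]

  [0] addr=0x72 blk=7 s=1: MISS | VC []
  [1] addr=0x72 blk=7 s=1: L1-HIT | VC []
  [2] addr=0x7b blk=7 s=1: L1-HIT | VC []
  [3] addr=0x9a blk=9 s=1: MISS | VC [7]
  [4] addr=0xf7 blk=15 s=1: MISS | VC [7, 9]
  [5] addr=0x70 blk=7 s=1: VC-HIT | VC [15, 9]
  [6] addr=0xf2 blk=15 s=1: VC-HIT | VC [7, 9]
  [7] addr=0x79 blk=7 s=1: VC-HIT | VC [15, 9]
  [8] addr=0xb9 blk=11 s=1: MISS | VC [15, 9, 7]
  [9] addr=0xb0 blk=11 s=1: L1-HIT | VC [15, 9, 7]
  [10] addr=0x77 blk=7 s=1: VC-HIT | VC [15, 9, 11]
  [11] addr=0xf6 blk=15 s=1: VC-HIT | VC [7, 9, 11]
  [12] addr=0xbe blk=11 s=1: VC-HIT | VC [7, 9, 15]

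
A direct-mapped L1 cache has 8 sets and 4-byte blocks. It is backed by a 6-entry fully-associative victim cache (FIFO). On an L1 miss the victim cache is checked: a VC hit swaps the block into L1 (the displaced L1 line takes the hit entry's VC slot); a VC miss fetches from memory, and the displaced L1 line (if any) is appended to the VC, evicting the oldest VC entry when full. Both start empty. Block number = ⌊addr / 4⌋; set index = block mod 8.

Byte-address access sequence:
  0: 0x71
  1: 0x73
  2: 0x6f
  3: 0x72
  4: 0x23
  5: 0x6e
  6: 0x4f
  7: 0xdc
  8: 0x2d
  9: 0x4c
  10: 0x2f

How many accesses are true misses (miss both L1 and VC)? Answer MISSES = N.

MISSES = 6

0: 0x71 (blk 28, set 4) → MISS  vc=[]
1: 0x73 (blk 28, set 4) → L1-HIT  vc=[]
2: 0x6f (blk 27, set 3) → MISS  vc=[]
3: 0x72 (blk 28, set 4) → L1-HIT  vc=[]
4: 0x23 (blk 8, set 0) → MISS  vc=[]
5: 0x6e (blk 27, set 3) → L1-HIT  vc=[]
6: 0x4f (blk 19, set 3) → MISS  vc=[27]
7: 0xdc (blk 55, set 7) → MISS  vc=[27]
8: 0x2d (blk 11, set 3) → MISS  vc=[27, 19]
9: 0x4c (blk 19, set 3) → VC-HIT  vc=[27, 11]
10: 0x2f (blk 11, set 3) → VC-HIT  vc=[27, 19]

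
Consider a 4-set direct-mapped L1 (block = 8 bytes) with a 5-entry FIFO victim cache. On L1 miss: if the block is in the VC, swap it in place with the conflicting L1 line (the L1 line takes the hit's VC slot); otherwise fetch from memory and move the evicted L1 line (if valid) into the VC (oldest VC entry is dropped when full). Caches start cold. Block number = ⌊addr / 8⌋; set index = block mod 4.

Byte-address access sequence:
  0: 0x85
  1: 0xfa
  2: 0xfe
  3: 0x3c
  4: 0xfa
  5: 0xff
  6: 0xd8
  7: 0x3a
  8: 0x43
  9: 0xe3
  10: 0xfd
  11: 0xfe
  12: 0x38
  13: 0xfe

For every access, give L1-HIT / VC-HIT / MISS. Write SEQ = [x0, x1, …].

SEQ = [MISS, MISS, L1-HIT, MISS, VC-HIT, L1-HIT, MISS, VC-HIT, MISS, MISS, VC-HIT, L1-HIT, VC-HIT, VC-HIT]

#0 0x85→b16/s0 MISS; vc=[]
#1 0xfa→b31/s3 MISS; vc=[]
#2 0xfe→b31/s3 L1-HIT; vc=[]
#3 0x3c→b7/s3 MISS; vc=[31]
#4 0xfa→b31/s3 VC-HIT; vc=[7]
#5 0xff→b31/s3 L1-HIT; vc=[7]
#6 0xd8→b27/s3 MISS; vc=[7,31]
#7 0x3a→b7/s3 VC-HIT; vc=[27,31]
#8 0x43→b8/s0 MISS; vc=[27,31,16]
#9 0xe3→b28/s0 MISS; vc=[27,31,16,8]
#10 0xfd→b31/s3 VC-HIT; vc=[27,7,16,8]
#11 0xfe→b31/s3 L1-HIT; vc=[27,7,16,8]
#12 0x38→b7/s3 VC-HIT; vc=[27,31,16,8]
#13 0xfe→b31/s3 VC-HIT; vc=[27,7,16,8]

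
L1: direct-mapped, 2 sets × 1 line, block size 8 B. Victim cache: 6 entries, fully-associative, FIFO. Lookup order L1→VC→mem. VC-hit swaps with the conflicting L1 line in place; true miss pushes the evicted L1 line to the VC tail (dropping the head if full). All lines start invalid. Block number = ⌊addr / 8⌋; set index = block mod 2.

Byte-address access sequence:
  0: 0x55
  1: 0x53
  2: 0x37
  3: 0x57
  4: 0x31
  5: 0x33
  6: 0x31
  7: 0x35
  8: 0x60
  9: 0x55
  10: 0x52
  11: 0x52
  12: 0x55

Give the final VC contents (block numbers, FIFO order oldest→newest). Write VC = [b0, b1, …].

#0 0x55→b10/s0 MISS; vc=[]
#1 0x53→b10/s0 L1-HIT; vc=[]
#2 0x37→b6/s0 MISS; vc=[10]
#3 0x57→b10/s0 VC-HIT; vc=[6]
#4 0x31→b6/s0 VC-HIT; vc=[10]
#5 0x33→b6/s0 L1-HIT; vc=[10]
#6 0x31→b6/s0 L1-HIT; vc=[10]
#7 0x35→b6/s0 L1-HIT; vc=[10]
#8 0x60→b12/s0 MISS; vc=[10,6]
#9 0x55→b10/s0 VC-HIT; vc=[12,6]
#10 0x52→b10/s0 L1-HIT; vc=[12,6]
#11 0x52→b10/s0 L1-HIT; vc=[12,6]
#12 0x55→b10/s0 L1-HIT; vc=[12,6]

VC = [12, 6]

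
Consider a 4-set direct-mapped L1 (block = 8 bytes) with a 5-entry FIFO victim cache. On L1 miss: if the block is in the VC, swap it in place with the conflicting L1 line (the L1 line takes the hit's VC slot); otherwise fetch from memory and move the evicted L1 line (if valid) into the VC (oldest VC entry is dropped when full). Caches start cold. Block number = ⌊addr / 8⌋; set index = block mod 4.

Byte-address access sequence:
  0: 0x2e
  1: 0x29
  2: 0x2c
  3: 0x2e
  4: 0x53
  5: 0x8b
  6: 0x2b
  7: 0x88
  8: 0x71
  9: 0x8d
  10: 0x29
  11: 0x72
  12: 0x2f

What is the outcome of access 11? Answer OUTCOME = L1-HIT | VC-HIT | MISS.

#0 0x2e→b5/s1 MISS; vc=[]
#1 0x29→b5/s1 L1-HIT; vc=[]
#2 0x2c→b5/s1 L1-HIT; vc=[]
#3 0x2e→b5/s1 L1-HIT; vc=[]
#4 0x53→b10/s2 MISS; vc=[]
#5 0x8b→b17/s1 MISS; vc=[5]
#6 0x2b→b5/s1 VC-HIT; vc=[17]
#7 0x88→b17/s1 VC-HIT; vc=[5]
#8 0x71→b14/s2 MISS; vc=[5,10]
#9 0x8d→b17/s1 L1-HIT; vc=[5,10]
#10 0x29→b5/s1 VC-HIT; vc=[17,10]
#11 0x72→b14/s2 L1-HIT; vc=[17,10]
#12 0x2f→b5/s1 L1-HIT; vc=[17,10]

OUTCOME = L1-HIT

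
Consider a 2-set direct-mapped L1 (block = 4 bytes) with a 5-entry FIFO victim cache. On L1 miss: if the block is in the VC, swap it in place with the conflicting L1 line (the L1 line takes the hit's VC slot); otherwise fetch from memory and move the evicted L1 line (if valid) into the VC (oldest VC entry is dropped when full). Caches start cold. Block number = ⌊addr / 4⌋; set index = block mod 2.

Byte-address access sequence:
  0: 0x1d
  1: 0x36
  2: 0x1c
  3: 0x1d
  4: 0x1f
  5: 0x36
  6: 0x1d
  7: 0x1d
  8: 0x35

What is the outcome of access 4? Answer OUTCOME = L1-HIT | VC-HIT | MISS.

OUTCOME = L1-HIT

0: 0x1d (blk 7, set 1) → MISS  vc=[]
1: 0x36 (blk 13, set 1) → MISS  vc=[7]
2: 0x1c (blk 7, set 1) → VC-HIT  vc=[13]
3: 0x1d (blk 7, set 1) → L1-HIT  vc=[13]
4: 0x1f (blk 7, set 1) → L1-HIT  vc=[13]
5: 0x36 (blk 13, set 1) → VC-HIT  vc=[7]
6: 0x1d (blk 7, set 1) → VC-HIT  vc=[13]
7: 0x1d (blk 7, set 1) → L1-HIT  vc=[13]
8: 0x35 (blk 13, set 1) → VC-HIT  vc=[7]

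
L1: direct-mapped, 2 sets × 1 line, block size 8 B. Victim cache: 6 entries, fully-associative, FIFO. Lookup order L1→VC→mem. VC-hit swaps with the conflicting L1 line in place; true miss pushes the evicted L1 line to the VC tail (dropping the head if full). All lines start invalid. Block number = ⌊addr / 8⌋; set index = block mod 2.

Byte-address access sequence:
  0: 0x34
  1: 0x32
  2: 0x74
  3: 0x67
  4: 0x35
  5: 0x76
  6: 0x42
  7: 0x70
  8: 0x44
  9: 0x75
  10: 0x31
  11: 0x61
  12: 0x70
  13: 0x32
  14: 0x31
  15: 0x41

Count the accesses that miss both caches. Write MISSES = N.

0: 0x34 (blk 6, set 0) → MISS  vc=[]
1: 0x32 (blk 6, set 0) → L1-HIT  vc=[]
2: 0x74 (blk 14, set 0) → MISS  vc=[6]
3: 0x67 (blk 12, set 0) → MISS  vc=[6, 14]
4: 0x35 (blk 6, set 0) → VC-HIT  vc=[12, 14]
5: 0x76 (blk 14, set 0) → VC-HIT  vc=[12, 6]
6: 0x42 (blk 8, set 0) → MISS  vc=[12, 6, 14]
7: 0x70 (blk 14, set 0) → VC-HIT  vc=[12, 6, 8]
8: 0x44 (blk 8, set 0) → VC-HIT  vc=[12, 6, 14]
9: 0x75 (blk 14, set 0) → VC-HIT  vc=[12, 6, 8]
10: 0x31 (blk 6, set 0) → VC-HIT  vc=[12, 14, 8]
11: 0x61 (blk 12, set 0) → VC-HIT  vc=[6, 14, 8]
12: 0x70 (blk 14, set 0) → VC-HIT  vc=[6, 12, 8]
13: 0x32 (blk 6, set 0) → VC-HIT  vc=[14, 12, 8]
14: 0x31 (blk 6, set 0) → L1-HIT  vc=[14, 12, 8]
15: 0x41 (blk 8, set 0) → VC-HIT  vc=[14, 12, 6]

MISSES = 4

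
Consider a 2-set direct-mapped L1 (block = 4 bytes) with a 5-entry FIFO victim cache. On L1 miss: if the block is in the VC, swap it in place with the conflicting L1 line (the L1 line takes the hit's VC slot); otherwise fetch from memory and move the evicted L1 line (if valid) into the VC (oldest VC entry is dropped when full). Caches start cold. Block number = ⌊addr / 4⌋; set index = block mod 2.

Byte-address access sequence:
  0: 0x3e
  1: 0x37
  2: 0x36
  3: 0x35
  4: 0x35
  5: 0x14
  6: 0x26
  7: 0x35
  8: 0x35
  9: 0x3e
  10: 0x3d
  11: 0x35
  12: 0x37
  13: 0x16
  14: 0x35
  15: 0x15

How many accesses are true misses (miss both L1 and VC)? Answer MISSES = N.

MISSES = 4

#0 0x3e→b15/s1 MISS; vc=[]
#1 0x37→b13/s1 MISS; vc=[15]
#2 0x36→b13/s1 L1-HIT; vc=[15]
#3 0x35→b13/s1 L1-HIT; vc=[15]
#4 0x35→b13/s1 L1-HIT; vc=[15]
#5 0x14→b5/s1 MISS; vc=[15,13]
#6 0x26→b9/s1 MISS; vc=[15,13,5]
#7 0x35→b13/s1 VC-HIT; vc=[15,9,5]
#8 0x35→b13/s1 L1-HIT; vc=[15,9,5]
#9 0x3e→b15/s1 VC-HIT; vc=[13,9,5]
#10 0x3d→b15/s1 L1-HIT; vc=[13,9,5]
#11 0x35→b13/s1 VC-HIT; vc=[15,9,5]
#12 0x37→b13/s1 L1-HIT; vc=[15,9,5]
#13 0x16→b5/s1 VC-HIT; vc=[15,9,13]
#14 0x35→b13/s1 VC-HIT; vc=[15,9,5]
#15 0x15→b5/s1 VC-HIT; vc=[15,9,13]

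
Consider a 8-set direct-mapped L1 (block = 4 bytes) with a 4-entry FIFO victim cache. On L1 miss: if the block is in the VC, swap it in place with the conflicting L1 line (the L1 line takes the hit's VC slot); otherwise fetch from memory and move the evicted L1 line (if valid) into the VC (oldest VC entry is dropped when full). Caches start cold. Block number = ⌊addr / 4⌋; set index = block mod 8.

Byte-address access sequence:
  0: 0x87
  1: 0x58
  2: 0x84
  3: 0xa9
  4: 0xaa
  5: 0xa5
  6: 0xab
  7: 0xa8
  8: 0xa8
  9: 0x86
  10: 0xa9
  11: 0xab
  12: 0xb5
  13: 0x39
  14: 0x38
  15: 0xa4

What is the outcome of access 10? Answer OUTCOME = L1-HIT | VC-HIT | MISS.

  [0] addr=0x87 blk=33 s=1: MISS | VC []
  [1] addr=0x58 blk=22 s=6: MISS | VC []
  [2] addr=0x84 blk=33 s=1: L1-HIT | VC []
  [3] addr=0xa9 blk=42 s=2: MISS | VC []
  [4] addr=0xaa blk=42 s=2: L1-HIT | VC []
  [5] addr=0xa5 blk=41 s=1: MISS | VC [33]
  [6] addr=0xab blk=42 s=2: L1-HIT | VC [33]
  [7] addr=0xa8 blk=42 s=2: L1-HIT | VC [33]
  [8] addr=0xa8 blk=42 s=2: L1-HIT | VC [33]
  [9] addr=0x86 blk=33 s=1: VC-HIT | VC [41]
  [10] addr=0xa9 blk=42 s=2: L1-HIT | VC [41]
  [11] addr=0xab blk=42 s=2: L1-HIT | VC [41]
  [12] addr=0xb5 blk=45 s=5: MISS | VC [41]
  [13] addr=0x39 blk=14 s=6: MISS | VC [41, 22]
  [14] addr=0x38 blk=14 s=6: L1-HIT | VC [41, 22]
  [15] addr=0xa4 blk=41 s=1: VC-HIT | VC [33, 22]

OUTCOME = L1-HIT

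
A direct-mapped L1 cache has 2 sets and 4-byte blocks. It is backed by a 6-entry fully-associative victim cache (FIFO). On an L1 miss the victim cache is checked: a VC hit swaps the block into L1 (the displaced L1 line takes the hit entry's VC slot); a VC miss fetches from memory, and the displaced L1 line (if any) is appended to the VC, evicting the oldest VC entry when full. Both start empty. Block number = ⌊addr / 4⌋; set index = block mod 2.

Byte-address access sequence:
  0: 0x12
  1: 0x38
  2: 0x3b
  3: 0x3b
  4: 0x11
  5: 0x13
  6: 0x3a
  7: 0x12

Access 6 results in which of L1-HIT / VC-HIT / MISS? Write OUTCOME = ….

OUTCOME = VC-HIT

0: 0x12 (blk 4, set 0) → MISS  vc=[]
1: 0x38 (blk 14, set 0) → MISS  vc=[4]
2: 0x3b (blk 14, set 0) → L1-HIT  vc=[4]
3: 0x3b (blk 14, set 0) → L1-HIT  vc=[4]
4: 0x11 (blk 4, set 0) → VC-HIT  vc=[14]
5: 0x13 (blk 4, set 0) → L1-HIT  vc=[14]
6: 0x3a (blk 14, set 0) → VC-HIT  vc=[4]
7: 0x12 (blk 4, set 0) → VC-HIT  vc=[14]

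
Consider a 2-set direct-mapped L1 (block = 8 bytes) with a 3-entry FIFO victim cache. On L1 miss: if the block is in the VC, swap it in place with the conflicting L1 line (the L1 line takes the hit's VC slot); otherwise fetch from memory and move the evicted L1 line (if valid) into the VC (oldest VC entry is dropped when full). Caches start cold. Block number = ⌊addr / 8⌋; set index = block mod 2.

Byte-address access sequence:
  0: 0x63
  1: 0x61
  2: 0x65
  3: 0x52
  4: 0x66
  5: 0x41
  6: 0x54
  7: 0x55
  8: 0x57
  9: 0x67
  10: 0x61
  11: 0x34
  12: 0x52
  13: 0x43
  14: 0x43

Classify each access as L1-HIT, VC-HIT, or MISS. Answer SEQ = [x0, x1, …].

0: 0x63 (blk 12, set 0) → MISS  vc=[]
1: 0x61 (blk 12, set 0) → L1-HIT  vc=[]
2: 0x65 (blk 12, set 0) → L1-HIT  vc=[]
3: 0x52 (blk 10, set 0) → MISS  vc=[12]
4: 0x66 (blk 12, set 0) → VC-HIT  vc=[10]
5: 0x41 (blk 8, set 0) → MISS  vc=[10, 12]
6: 0x54 (blk 10, set 0) → VC-HIT  vc=[8, 12]
7: 0x55 (blk 10, set 0) → L1-HIT  vc=[8, 12]
8: 0x57 (blk 10, set 0) → L1-HIT  vc=[8, 12]
9: 0x67 (blk 12, set 0) → VC-HIT  vc=[8, 10]
10: 0x61 (blk 12, set 0) → L1-HIT  vc=[8, 10]
11: 0x34 (blk 6, set 0) → MISS  vc=[8, 10, 12]
12: 0x52 (blk 10, set 0) → VC-HIT  vc=[8, 6, 12]
13: 0x43 (blk 8, set 0) → VC-HIT  vc=[10, 6, 12]
14: 0x43 (blk 8, set 0) → L1-HIT  vc=[10, 6, 12]

SEQ = [MISS, L1-HIT, L1-HIT, MISS, VC-HIT, MISS, VC-HIT, L1-HIT, L1-HIT, VC-HIT, L1-HIT, MISS, VC-HIT, VC-HIT, L1-HIT]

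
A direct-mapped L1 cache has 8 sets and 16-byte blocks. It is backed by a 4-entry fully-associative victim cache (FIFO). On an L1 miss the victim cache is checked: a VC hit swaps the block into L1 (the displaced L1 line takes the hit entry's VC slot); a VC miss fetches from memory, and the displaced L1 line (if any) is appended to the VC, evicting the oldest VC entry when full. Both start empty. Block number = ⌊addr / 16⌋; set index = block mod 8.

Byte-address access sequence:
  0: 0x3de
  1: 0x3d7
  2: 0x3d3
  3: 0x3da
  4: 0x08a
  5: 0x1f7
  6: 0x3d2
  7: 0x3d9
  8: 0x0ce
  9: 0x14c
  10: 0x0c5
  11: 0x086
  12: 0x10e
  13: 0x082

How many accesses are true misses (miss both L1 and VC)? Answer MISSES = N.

  [0] addr=0x3de blk=61 s=5: MISS | VC []
  [1] addr=0x3d7 blk=61 s=5: L1-HIT | VC []
  [2] addr=0x3d3 blk=61 s=5: L1-HIT | VC []
  [3] addr=0x3da blk=61 s=5: L1-HIT | VC []
  [4] addr=0x8a blk=8 s=0: MISS | VC []
  [5] addr=0x1f7 blk=31 s=7: MISS | VC []
  [6] addr=0x3d2 blk=61 s=5: L1-HIT | VC []
  [7] addr=0x3d9 blk=61 s=5: L1-HIT | VC []
  [8] addr=0xce blk=12 s=4: MISS | VC []
  [9] addr=0x14c blk=20 s=4: MISS | VC [12]
  [10] addr=0xc5 blk=12 s=4: VC-HIT | VC [20]
  [11] addr=0x86 blk=8 s=0: L1-HIT | VC [20]
  [12] addr=0x10e blk=16 s=0: MISS | VC [20, 8]
  [13] addr=0x82 blk=8 s=0: VC-HIT | VC [20, 16]

MISSES = 6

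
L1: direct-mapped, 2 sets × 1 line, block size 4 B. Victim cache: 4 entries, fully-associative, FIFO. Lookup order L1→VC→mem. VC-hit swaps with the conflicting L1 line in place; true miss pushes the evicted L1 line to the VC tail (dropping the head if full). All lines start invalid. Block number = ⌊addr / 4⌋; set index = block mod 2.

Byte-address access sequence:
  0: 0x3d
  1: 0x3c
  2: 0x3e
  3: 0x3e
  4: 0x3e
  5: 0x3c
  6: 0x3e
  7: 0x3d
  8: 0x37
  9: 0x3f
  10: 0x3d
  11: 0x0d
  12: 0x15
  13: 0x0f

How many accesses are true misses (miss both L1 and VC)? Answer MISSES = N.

0: 0x3d (blk 15, set 1) → MISS  vc=[]
1: 0x3c (blk 15, set 1) → L1-HIT  vc=[]
2: 0x3e (blk 15, set 1) → L1-HIT  vc=[]
3: 0x3e (blk 15, set 1) → L1-HIT  vc=[]
4: 0x3e (blk 15, set 1) → L1-HIT  vc=[]
5: 0x3c (blk 15, set 1) → L1-HIT  vc=[]
6: 0x3e (blk 15, set 1) → L1-HIT  vc=[]
7: 0x3d (blk 15, set 1) → L1-HIT  vc=[]
8: 0x37 (blk 13, set 1) → MISS  vc=[15]
9: 0x3f (blk 15, set 1) → VC-HIT  vc=[13]
10: 0x3d (blk 15, set 1) → L1-HIT  vc=[13]
11: 0xd (blk 3, set 1) → MISS  vc=[13, 15]
12: 0x15 (blk 5, set 1) → MISS  vc=[13, 15, 3]
13: 0xf (blk 3, set 1) → VC-HIT  vc=[13, 15, 5]

MISSES = 4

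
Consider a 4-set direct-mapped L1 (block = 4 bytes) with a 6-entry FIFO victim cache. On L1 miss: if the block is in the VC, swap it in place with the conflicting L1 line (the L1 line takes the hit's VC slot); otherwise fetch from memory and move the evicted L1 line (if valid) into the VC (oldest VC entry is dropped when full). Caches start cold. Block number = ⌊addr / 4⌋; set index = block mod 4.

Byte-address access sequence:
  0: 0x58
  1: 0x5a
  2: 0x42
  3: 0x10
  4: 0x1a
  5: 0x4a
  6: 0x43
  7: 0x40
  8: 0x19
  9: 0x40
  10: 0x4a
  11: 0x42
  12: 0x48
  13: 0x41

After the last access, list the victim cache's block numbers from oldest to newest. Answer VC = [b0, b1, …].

#0 0x58→b22/s2 MISS; vc=[]
#1 0x5a→b22/s2 L1-HIT; vc=[]
#2 0x42→b16/s0 MISS; vc=[]
#3 0x10→b4/s0 MISS; vc=[16]
#4 0x1a→b6/s2 MISS; vc=[16,22]
#5 0x4a→b18/s2 MISS; vc=[16,22,6]
#6 0x43→b16/s0 VC-HIT; vc=[4,22,6]
#7 0x40→b16/s0 L1-HIT; vc=[4,22,6]
#8 0x19→b6/s2 VC-HIT; vc=[4,22,18]
#9 0x40→b16/s0 L1-HIT; vc=[4,22,18]
#10 0x4a→b18/s2 VC-HIT; vc=[4,22,6]
#11 0x42→b16/s0 L1-HIT; vc=[4,22,6]
#12 0x48→b18/s2 L1-HIT; vc=[4,22,6]
#13 0x41→b16/s0 L1-HIT; vc=[4,22,6]

VC = [4, 22, 6]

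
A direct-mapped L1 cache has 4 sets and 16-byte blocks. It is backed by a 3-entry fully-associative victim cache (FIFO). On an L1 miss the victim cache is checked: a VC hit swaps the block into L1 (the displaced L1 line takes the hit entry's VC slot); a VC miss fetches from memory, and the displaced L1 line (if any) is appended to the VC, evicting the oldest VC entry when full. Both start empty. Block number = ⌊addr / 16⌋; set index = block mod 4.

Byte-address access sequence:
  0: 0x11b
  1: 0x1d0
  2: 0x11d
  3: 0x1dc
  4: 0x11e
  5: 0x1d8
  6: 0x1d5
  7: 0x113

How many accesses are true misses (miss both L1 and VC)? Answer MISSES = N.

MISSES = 2

#0 0x11b→b17/s1 MISS; vc=[]
#1 0x1d0→b29/s1 MISS; vc=[17]
#2 0x11d→b17/s1 VC-HIT; vc=[29]
#3 0x1dc→b29/s1 VC-HIT; vc=[17]
#4 0x11e→b17/s1 VC-HIT; vc=[29]
#5 0x1d8→b29/s1 VC-HIT; vc=[17]
#6 0x1d5→b29/s1 L1-HIT; vc=[17]
#7 0x113→b17/s1 VC-HIT; vc=[29]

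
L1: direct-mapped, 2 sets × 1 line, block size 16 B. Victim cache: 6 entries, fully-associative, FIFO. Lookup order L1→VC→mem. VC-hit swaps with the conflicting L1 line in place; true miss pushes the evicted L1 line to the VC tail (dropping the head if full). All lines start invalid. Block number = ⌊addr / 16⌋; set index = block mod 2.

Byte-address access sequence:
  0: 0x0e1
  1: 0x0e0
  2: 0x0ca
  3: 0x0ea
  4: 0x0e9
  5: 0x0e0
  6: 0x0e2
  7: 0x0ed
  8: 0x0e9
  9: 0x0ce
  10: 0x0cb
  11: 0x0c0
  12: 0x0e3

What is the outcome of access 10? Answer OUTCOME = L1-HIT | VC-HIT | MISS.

0: 0xe1 (blk 14, set 0) → MISS  vc=[]
1: 0xe0 (blk 14, set 0) → L1-HIT  vc=[]
2: 0xca (blk 12, set 0) → MISS  vc=[14]
3: 0xea (blk 14, set 0) → VC-HIT  vc=[12]
4: 0xe9 (blk 14, set 0) → L1-HIT  vc=[12]
5: 0xe0 (blk 14, set 0) → L1-HIT  vc=[12]
6: 0xe2 (blk 14, set 0) → L1-HIT  vc=[12]
7: 0xed (blk 14, set 0) → L1-HIT  vc=[12]
8: 0xe9 (blk 14, set 0) → L1-HIT  vc=[12]
9: 0xce (blk 12, set 0) → VC-HIT  vc=[14]
10: 0xcb (blk 12, set 0) → L1-HIT  vc=[14]
11: 0xc0 (blk 12, set 0) → L1-HIT  vc=[14]
12: 0xe3 (blk 14, set 0) → VC-HIT  vc=[12]

OUTCOME = L1-HIT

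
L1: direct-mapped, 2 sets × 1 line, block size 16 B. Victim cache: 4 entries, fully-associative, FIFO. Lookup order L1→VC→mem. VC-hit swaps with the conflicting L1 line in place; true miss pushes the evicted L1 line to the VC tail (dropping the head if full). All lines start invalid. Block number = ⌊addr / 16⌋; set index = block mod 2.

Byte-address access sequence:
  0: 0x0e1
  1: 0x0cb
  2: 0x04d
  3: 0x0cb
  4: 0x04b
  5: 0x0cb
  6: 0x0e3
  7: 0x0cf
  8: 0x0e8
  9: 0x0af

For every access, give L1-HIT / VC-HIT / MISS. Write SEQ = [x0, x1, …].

  [0] addr=0xe1 blk=14 s=0: MISS | VC []
  [1] addr=0xcb blk=12 s=0: MISS | VC [14]
  [2] addr=0x4d blk=4 s=0: MISS | VC [14, 12]
  [3] addr=0xcb blk=12 s=0: VC-HIT | VC [14, 4]
  [4] addr=0x4b blk=4 s=0: VC-HIT | VC [14, 12]
  [5] addr=0xcb blk=12 s=0: VC-HIT | VC [14, 4]
  [6] addr=0xe3 blk=14 s=0: VC-HIT | VC [12, 4]
  [7] addr=0xcf blk=12 s=0: VC-HIT | VC [14, 4]
  [8] addr=0xe8 blk=14 s=0: VC-HIT | VC [12, 4]
  [9] addr=0xaf blk=10 s=0: MISS | VC [12, 4, 14]

SEQ = [MISS, MISS, MISS, VC-HIT, VC-HIT, VC-HIT, VC-HIT, VC-HIT, VC-HIT, MISS]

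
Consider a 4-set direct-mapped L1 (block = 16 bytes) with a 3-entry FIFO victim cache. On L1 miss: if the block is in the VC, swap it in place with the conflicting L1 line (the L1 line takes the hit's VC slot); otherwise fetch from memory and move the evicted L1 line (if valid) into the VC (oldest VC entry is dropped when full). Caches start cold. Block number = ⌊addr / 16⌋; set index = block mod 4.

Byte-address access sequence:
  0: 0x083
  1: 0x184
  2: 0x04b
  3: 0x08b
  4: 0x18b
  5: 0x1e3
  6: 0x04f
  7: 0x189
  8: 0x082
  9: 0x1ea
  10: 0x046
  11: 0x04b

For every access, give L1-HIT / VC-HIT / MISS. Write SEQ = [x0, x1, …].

#0 0x83→b8/s0 MISS; vc=[]
#1 0x184→b24/s0 MISS; vc=[8]
#2 0x4b→b4/s0 MISS; vc=[8,24]
#3 0x8b→b8/s0 VC-HIT; vc=[4,24]
#4 0x18b→b24/s0 VC-HIT; vc=[4,8]
#5 0x1e3→b30/s2 MISS; vc=[4,8]
#6 0x4f→b4/s0 VC-HIT; vc=[24,8]
#7 0x189→b24/s0 VC-HIT; vc=[4,8]
#8 0x82→b8/s0 VC-HIT; vc=[4,24]
#9 0x1ea→b30/s2 L1-HIT; vc=[4,24]
#10 0x46→b4/s0 VC-HIT; vc=[8,24]
#11 0x4b→b4/s0 L1-HIT; vc=[8,24]

SEQ = [MISS, MISS, MISS, VC-HIT, VC-HIT, MISS, VC-HIT, VC-HIT, VC-HIT, L1-HIT, VC-HIT, L1-HIT]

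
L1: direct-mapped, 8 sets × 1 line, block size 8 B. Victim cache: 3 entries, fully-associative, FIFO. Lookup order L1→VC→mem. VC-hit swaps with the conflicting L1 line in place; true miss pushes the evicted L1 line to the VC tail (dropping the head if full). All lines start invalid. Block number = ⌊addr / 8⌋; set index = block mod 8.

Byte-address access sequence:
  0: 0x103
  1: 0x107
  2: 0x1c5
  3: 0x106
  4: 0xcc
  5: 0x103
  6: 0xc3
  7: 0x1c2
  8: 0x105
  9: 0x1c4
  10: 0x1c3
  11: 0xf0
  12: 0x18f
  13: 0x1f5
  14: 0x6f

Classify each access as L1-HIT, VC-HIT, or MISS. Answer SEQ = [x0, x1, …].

SEQ = [MISS, L1-HIT, MISS, VC-HIT, MISS, L1-HIT, MISS, VC-HIT, VC-HIT, VC-HIT, L1-HIT, MISS, MISS, MISS, MISS]

#0 0x103→b32/s0 MISS; vc=[]
#1 0x107→b32/s0 L1-HIT; vc=[]
#2 0x1c5→b56/s0 MISS; vc=[32]
#3 0x106→b32/s0 VC-HIT; vc=[56]
#4 0xcc→b25/s1 MISS; vc=[56]
#5 0x103→b32/s0 L1-HIT; vc=[56]
#6 0xc3→b24/s0 MISS; vc=[56,32]
#7 0x1c2→b56/s0 VC-HIT; vc=[24,32]
#8 0x105→b32/s0 VC-HIT; vc=[24,56]
#9 0x1c4→b56/s0 VC-HIT; vc=[24,32]
#10 0x1c3→b56/s0 L1-HIT; vc=[24,32]
#11 0xf0→b30/s6 MISS; vc=[24,32]
#12 0x18f→b49/s1 MISS; vc=[24,32,25]
#13 0x1f5→b62/s6 MISS; vc=[32,25,30]
#14 0x6f→b13/s5 MISS; vc=[32,25,30]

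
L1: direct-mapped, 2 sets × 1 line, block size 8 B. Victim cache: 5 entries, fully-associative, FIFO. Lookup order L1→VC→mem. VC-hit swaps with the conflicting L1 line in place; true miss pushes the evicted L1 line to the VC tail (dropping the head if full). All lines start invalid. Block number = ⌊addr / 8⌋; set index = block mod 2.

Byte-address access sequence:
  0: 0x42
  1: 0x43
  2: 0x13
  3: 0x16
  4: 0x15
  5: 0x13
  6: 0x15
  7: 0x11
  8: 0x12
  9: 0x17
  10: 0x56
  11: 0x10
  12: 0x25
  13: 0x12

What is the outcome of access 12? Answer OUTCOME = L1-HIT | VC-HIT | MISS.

OUTCOME = MISS

#0 0x42→b8/s0 MISS; vc=[]
#1 0x43→b8/s0 L1-HIT; vc=[]
#2 0x13→b2/s0 MISS; vc=[8]
#3 0x16→b2/s0 L1-HIT; vc=[8]
#4 0x15→b2/s0 L1-HIT; vc=[8]
#5 0x13→b2/s0 L1-HIT; vc=[8]
#6 0x15→b2/s0 L1-HIT; vc=[8]
#7 0x11→b2/s0 L1-HIT; vc=[8]
#8 0x12→b2/s0 L1-HIT; vc=[8]
#9 0x17→b2/s0 L1-HIT; vc=[8]
#10 0x56→b10/s0 MISS; vc=[8,2]
#11 0x10→b2/s0 VC-HIT; vc=[8,10]
#12 0x25→b4/s0 MISS; vc=[8,10,2]
#13 0x12→b2/s0 VC-HIT; vc=[8,10,4]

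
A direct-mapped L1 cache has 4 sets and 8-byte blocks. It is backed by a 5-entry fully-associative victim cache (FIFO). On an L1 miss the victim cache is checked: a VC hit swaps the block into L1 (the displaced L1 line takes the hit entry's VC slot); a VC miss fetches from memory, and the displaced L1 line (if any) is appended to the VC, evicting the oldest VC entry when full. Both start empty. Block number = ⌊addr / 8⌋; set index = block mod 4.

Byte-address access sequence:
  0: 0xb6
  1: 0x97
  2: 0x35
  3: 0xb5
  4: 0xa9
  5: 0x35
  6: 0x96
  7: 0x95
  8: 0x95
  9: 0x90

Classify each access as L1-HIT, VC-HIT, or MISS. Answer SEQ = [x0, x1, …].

SEQ = [MISS, MISS, MISS, VC-HIT, MISS, VC-HIT, VC-HIT, L1-HIT, L1-HIT, L1-HIT]

  [0] addr=0xb6 blk=22 s=2: MISS | VC []
  [1] addr=0x97 blk=18 s=2: MISS | VC [22]
  [2] addr=0x35 blk=6 s=2: MISS | VC [22, 18]
  [3] addr=0xb5 blk=22 s=2: VC-HIT | VC [6, 18]
  [4] addr=0xa9 blk=21 s=1: MISS | VC [6, 18]
  [5] addr=0x35 blk=6 s=2: VC-HIT | VC [22, 18]
  [6] addr=0x96 blk=18 s=2: VC-HIT | VC [22, 6]
  [7] addr=0x95 blk=18 s=2: L1-HIT | VC [22, 6]
  [8] addr=0x95 blk=18 s=2: L1-HIT | VC [22, 6]
  [9] addr=0x90 blk=18 s=2: L1-HIT | VC [22, 6]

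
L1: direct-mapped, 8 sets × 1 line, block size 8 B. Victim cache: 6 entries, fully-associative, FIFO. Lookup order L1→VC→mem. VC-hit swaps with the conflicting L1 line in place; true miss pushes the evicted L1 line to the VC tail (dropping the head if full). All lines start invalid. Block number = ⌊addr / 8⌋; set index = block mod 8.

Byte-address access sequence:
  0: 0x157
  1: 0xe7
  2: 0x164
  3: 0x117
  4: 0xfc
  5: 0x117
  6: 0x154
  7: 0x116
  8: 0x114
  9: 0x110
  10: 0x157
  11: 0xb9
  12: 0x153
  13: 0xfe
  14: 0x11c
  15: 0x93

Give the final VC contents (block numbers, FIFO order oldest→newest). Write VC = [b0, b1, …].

VC = [28, 34, 23, 42]

  [0] addr=0x157 blk=42 s=2: MISS | VC []
  [1] addr=0xe7 blk=28 s=4: MISS | VC []
  [2] addr=0x164 blk=44 s=4: MISS | VC [28]
  [3] addr=0x117 blk=34 s=2: MISS | VC [28, 42]
  [4] addr=0xfc blk=31 s=7: MISS | VC [28, 42]
  [5] addr=0x117 blk=34 s=2: L1-HIT | VC [28, 42]
  [6] addr=0x154 blk=42 s=2: VC-HIT | VC [28, 34]
  [7] addr=0x116 blk=34 s=2: VC-HIT | VC [28, 42]
  [8] addr=0x114 blk=34 s=2: L1-HIT | VC [28, 42]
  [9] addr=0x110 blk=34 s=2: L1-HIT | VC [28, 42]
  [10] addr=0x157 blk=42 s=2: VC-HIT | VC [28, 34]
  [11] addr=0xb9 blk=23 s=7: MISS | VC [28, 34, 31]
  [12] addr=0x153 blk=42 s=2: L1-HIT | VC [28, 34, 31]
  [13] addr=0xfe blk=31 s=7: VC-HIT | VC [28, 34, 23]
  [14] addr=0x11c blk=35 s=3: MISS | VC [28, 34, 23]
  [15] addr=0x93 blk=18 s=2: MISS | VC [28, 34, 23, 42]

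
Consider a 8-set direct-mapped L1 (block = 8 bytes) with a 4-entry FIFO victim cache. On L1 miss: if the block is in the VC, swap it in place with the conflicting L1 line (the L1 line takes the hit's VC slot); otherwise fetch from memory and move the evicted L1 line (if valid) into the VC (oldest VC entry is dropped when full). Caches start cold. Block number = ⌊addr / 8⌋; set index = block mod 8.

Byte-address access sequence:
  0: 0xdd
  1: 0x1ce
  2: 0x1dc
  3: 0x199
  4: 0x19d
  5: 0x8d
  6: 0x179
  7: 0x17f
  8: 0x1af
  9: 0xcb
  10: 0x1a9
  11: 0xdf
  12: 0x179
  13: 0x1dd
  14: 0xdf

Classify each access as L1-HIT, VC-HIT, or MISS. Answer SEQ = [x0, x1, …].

#0 0xdd→b27/s3 MISS; vc=[]
#1 0x1ce→b57/s1 MISS; vc=[]
#2 0x1dc→b59/s3 MISS; vc=[27]
#3 0x199→b51/s3 MISS; vc=[27,59]
#4 0x19d→b51/s3 L1-HIT; vc=[27,59]
#5 0x8d→b17/s1 MISS; vc=[27,59,57]
#6 0x179→b47/s7 MISS; vc=[27,59,57]
#7 0x17f→b47/s7 L1-HIT; vc=[27,59,57]
#8 0x1af→b53/s5 MISS; vc=[27,59,57]
#9 0xcb→b25/s1 MISS; vc=[27,59,57,17]
#10 0x1a9→b53/s5 L1-HIT; vc=[27,59,57,17]
#11 0xdf→b27/s3 VC-HIT; vc=[51,59,57,17]
#12 0x179→b47/s7 L1-HIT; vc=[51,59,57,17]
#13 0x1dd→b59/s3 VC-HIT; vc=[51,27,57,17]
#14 0xdf→b27/s3 VC-HIT; vc=[51,59,57,17]

SEQ = [MISS, MISS, MISS, MISS, L1-HIT, MISS, MISS, L1-HIT, MISS, MISS, L1-HIT, VC-HIT, L1-HIT, VC-HIT, VC-HIT]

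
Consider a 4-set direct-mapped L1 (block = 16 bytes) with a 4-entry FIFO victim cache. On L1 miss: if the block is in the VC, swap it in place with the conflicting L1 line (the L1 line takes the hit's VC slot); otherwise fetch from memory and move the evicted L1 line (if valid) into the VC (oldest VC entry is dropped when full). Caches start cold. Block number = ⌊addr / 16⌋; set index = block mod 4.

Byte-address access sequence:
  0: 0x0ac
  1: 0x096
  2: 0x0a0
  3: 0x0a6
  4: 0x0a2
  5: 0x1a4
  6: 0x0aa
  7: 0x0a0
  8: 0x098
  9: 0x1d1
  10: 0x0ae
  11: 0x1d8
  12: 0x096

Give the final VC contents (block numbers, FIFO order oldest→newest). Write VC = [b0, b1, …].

VC = [26, 29]

#0 0xac→b10/s2 MISS; vc=[]
#1 0x96→b9/s1 MISS; vc=[]
#2 0xa0→b10/s2 L1-HIT; vc=[]
#3 0xa6→b10/s2 L1-HIT; vc=[]
#4 0xa2→b10/s2 L1-HIT; vc=[]
#5 0x1a4→b26/s2 MISS; vc=[10]
#6 0xaa→b10/s2 VC-HIT; vc=[26]
#7 0xa0→b10/s2 L1-HIT; vc=[26]
#8 0x98→b9/s1 L1-HIT; vc=[26]
#9 0x1d1→b29/s1 MISS; vc=[26,9]
#10 0xae→b10/s2 L1-HIT; vc=[26,9]
#11 0x1d8→b29/s1 L1-HIT; vc=[26,9]
#12 0x96→b9/s1 VC-HIT; vc=[26,29]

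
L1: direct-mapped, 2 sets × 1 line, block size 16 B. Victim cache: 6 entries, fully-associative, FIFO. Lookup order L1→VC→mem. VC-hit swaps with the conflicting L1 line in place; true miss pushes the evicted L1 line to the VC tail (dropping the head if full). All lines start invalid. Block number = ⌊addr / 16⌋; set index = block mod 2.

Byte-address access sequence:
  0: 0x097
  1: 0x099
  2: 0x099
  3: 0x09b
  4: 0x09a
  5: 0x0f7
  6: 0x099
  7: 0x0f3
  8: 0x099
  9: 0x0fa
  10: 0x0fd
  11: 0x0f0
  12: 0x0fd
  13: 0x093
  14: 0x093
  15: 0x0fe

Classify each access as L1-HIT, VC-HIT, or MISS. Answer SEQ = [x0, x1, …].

SEQ = [MISS, L1-HIT, L1-HIT, L1-HIT, L1-HIT, MISS, VC-HIT, VC-HIT, VC-HIT, VC-HIT, L1-HIT, L1-HIT, L1-HIT, VC-HIT, L1-HIT, VC-HIT]

#0 0x97→b9/s1 MISS; vc=[]
#1 0x99→b9/s1 L1-HIT; vc=[]
#2 0x99→b9/s1 L1-HIT; vc=[]
#3 0x9b→b9/s1 L1-HIT; vc=[]
#4 0x9a→b9/s1 L1-HIT; vc=[]
#5 0xf7→b15/s1 MISS; vc=[9]
#6 0x99→b9/s1 VC-HIT; vc=[15]
#7 0xf3→b15/s1 VC-HIT; vc=[9]
#8 0x99→b9/s1 VC-HIT; vc=[15]
#9 0xfa→b15/s1 VC-HIT; vc=[9]
#10 0xfd→b15/s1 L1-HIT; vc=[9]
#11 0xf0→b15/s1 L1-HIT; vc=[9]
#12 0xfd→b15/s1 L1-HIT; vc=[9]
#13 0x93→b9/s1 VC-HIT; vc=[15]
#14 0x93→b9/s1 L1-HIT; vc=[15]
#15 0xfe→b15/s1 VC-HIT; vc=[9]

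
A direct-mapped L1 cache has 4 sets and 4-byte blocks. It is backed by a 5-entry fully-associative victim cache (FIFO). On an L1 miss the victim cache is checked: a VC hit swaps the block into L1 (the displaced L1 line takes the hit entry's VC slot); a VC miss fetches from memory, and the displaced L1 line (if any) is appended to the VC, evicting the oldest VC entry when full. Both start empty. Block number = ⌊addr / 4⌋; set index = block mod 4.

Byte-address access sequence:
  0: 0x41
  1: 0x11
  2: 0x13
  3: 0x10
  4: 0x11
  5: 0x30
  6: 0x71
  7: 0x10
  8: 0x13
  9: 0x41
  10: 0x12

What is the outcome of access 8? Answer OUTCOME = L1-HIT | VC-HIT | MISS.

OUTCOME = L1-HIT

  [0] addr=0x41 blk=16 s=0: MISS | VC []
  [1] addr=0x11 blk=4 s=0: MISS | VC [16]
  [2] addr=0x13 blk=4 s=0: L1-HIT | VC [16]
  [3] addr=0x10 blk=4 s=0: L1-HIT | VC [16]
  [4] addr=0x11 blk=4 s=0: L1-HIT | VC [16]
  [5] addr=0x30 blk=12 s=0: MISS | VC [16, 4]
  [6] addr=0x71 blk=28 s=0: MISS | VC [16, 4, 12]
  [7] addr=0x10 blk=4 s=0: VC-HIT | VC [16, 28, 12]
  [8] addr=0x13 blk=4 s=0: L1-HIT | VC [16, 28, 12]
  [9] addr=0x41 blk=16 s=0: VC-HIT | VC [4, 28, 12]
  [10] addr=0x12 blk=4 s=0: VC-HIT | VC [16, 28, 12]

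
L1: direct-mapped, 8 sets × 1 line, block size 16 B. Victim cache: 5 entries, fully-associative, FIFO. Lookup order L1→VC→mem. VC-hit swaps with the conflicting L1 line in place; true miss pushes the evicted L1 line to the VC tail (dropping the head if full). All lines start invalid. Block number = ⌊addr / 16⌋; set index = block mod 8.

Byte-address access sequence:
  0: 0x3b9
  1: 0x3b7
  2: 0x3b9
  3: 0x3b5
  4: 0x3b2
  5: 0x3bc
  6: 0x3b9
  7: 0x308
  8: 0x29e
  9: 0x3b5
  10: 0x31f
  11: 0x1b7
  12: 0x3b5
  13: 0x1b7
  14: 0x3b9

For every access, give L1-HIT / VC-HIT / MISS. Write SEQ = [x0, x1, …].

  [0] addr=0x3b9 blk=59 s=3: MISS | VC []
  [1] addr=0x3b7 blk=59 s=3: L1-HIT | VC []
  [2] addr=0x3b9 blk=59 s=3: L1-HIT | VC []
  [3] addr=0x3b5 blk=59 s=3: L1-HIT | VC []
  [4] addr=0x3b2 blk=59 s=3: L1-HIT | VC []
  [5] addr=0x3bc blk=59 s=3: L1-HIT | VC []
  [6] addr=0x3b9 blk=59 s=3: L1-HIT | VC []
  [7] addr=0x308 blk=48 s=0: MISS | VC []
  [8] addr=0x29e blk=41 s=1: MISS | VC []
  [9] addr=0x3b5 blk=59 s=3: L1-HIT | VC []
  [10] addr=0x31f blk=49 s=1: MISS | VC [41]
  [11] addr=0x1b7 blk=27 s=3: MISS | VC [41, 59]
  [12] addr=0x3b5 blk=59 s=3: VC-HIT | VC [41, 27]
  [13] addr=0x1b7 blk=27 s=3: VC-HIT | VC [41, 59]
  [14] addr=0x3b9 blk=59 s=3: VC-HIT | VC [41, 27]

SEQ = [MISS, L1-HIT, L1-HIT, L1-HIT, L1-HIT, L1-HIT, L1-HIT, MISS, MISS, L1-HIT, MISS, MISS, VC-HIT, VC-HIT, VC-HIT]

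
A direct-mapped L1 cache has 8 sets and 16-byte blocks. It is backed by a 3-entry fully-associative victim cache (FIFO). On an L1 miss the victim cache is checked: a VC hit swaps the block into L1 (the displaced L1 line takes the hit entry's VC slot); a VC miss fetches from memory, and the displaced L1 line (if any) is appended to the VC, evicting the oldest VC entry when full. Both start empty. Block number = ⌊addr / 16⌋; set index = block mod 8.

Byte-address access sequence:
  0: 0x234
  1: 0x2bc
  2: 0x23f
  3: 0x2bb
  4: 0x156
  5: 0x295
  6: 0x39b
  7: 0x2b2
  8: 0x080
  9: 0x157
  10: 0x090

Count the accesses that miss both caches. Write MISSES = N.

  [0] addr=0x234 blk=35 s=3: MISS | VC []
  [1] addr=0x2bc blk=43 s=3: MISS | VC [35]
  [2] addr=0x23f blk=35 s=3: VC-HIT | VC [43]
  [3] addr=0x2bb blk=43 s=3: VC-HIT | VC [35]
  [4] addr=0x156 blk=21 s=5: MISS | VC [35]
  [5] addr=0x295 blk=41 s=1: MISS | VC [35]
  [6] addr=0x39b blk=57 s=1: MISS | VC [35, 41]
  [7] addr=0x2b2 blk=43 s=3: L1-HIT | VC [35, 41]
  [8] addr=0x80 blk=8 s=0: MISS | VC [35, 41]
  [9] addr=0x157 blk=21 s=5: L1-HIT | VC [35, 41]
  [10] addr=0x90 blk=9 s=1: MISS | VC [35, 41, 57]

MISSES = 7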